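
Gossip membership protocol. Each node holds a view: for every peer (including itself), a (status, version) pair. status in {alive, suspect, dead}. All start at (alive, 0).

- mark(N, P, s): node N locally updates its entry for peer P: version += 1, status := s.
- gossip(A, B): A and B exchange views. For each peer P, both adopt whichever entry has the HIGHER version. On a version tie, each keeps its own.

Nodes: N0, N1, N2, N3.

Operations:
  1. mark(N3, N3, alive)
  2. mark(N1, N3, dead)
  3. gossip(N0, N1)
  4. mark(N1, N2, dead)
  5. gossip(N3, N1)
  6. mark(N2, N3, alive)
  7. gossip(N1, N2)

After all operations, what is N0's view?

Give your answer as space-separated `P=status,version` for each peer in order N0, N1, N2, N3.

Op 1: N3 marks N3=alive -> (alive,v1)
Op 2: N1 marks N3=dead -> (dead,v1)
Op 3: gossip N0<->N1 -> N0.N0=(alive,v0) N0.N1=(alive,v0) N0.N2=(alive,v0) N0.N3=(dead,v1) | N1.N0=(alive,v0) N1.N1=(alive,v0) N1.N2=(alive,v0) N1.N3=(dead,v1)
Op 4: N1 marks N2=dead -> (dead,v1)
Op 5: gossip N3<->N1 -> N3.N0=(alive,v0) N3.N1=(alive,v0) N3.N2=(dead,v1) N3.N3=(alive,v1) | N1.N0=(alive,v0) N1.N1=(alive,v0) N1.N2=(dead,v1) N1.N3=(dead,v1)
Op 6: N2 marks N3=alive -> (alive,v1)
Op 7: gossip N1<->N2 -> N1.N0=(alive,v0) N1.N1=(alive,v0) N1.N2=(dead,v1) N1.N3=(dead,v1) | N2.N0=(alive,v0) N2.N1=(alive,v0) N2.N2=(dead,v1) N2.N3=(alive,v1)

Answer: N0=alive,0 N1=alive,0 N2=alive,0 N3=dead,1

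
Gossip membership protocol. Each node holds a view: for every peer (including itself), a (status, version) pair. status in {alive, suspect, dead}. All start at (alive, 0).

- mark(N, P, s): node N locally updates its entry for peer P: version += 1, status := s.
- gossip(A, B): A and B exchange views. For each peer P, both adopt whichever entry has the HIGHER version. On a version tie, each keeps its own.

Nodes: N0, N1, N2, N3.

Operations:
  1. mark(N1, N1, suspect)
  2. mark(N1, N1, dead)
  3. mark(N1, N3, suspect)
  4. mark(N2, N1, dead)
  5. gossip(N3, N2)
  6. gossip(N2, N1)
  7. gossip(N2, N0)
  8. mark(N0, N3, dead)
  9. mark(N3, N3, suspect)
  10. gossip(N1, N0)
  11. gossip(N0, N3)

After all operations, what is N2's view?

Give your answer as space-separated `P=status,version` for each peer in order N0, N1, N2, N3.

Op 1: N1 marks N1=suspect -> (suspect,v1)
Op 2: N1 marks N1=dead -> (dead,v2)
Op 3: N1 marks N3=suspect -> (suspect,v1)
Op 4: N2 marks N1=dead -> (dead,v1)
Op 5: gossip N3<->N2 -> N3.N0=(alive,v0) N3.N1=(dead,v1) N3.N2=(alive,v0) N3.N3=(alive,v0) | N2.N0=(alive,v0) N2.N1=(dead,v1) N2.N2=(alive,v0) N2.N3=(alive,v0)
Op 6: gossip N2<->N1 -> N2.N0=(alive,v0) N2.N1=(dead,v2) N2.N2=(alive,v0) N2.N3=(suspect,v1) | N1.N0=(alive,v0) N1.N1=(dead,v2) N1.N2=(alive,v0) N1.N3=(suspect,v1)
Op 7: gossip N2<->N0 -> N2.N0=(alive,v0) N2.N1=(dead,v2) N2.N2=(alive,v0) N2.N3=(suspect,v1) | N0.N0=(alive,v0) N0.N1=(dead,v2) N0.N2=(alive,v0) N0.N3=(suspect,v1)
Op 8: N0 marks N3=dead -> (dead,v2)
Op 9: N3 marks N3=suspect -> (suspect,v1)
Op 10: gossip N1<->N0 -> N1.N0=(alive,v0) N1.N1=(dead,v2) N1.N2=(alive,v0) N1.N3=(dead,v2) | N0.N0=(alive,v0) N0.N1=(dead,v2) N0.N2=(alive,v0) N0.N3=(dead,v2)
Op 11: gossip N0<->N3 -> N0.N0=(alive,v0) N0.N1=(dead,v2) N0.N2=(alive,v0) N0.N3=(dead,v2) | N3.N0=(alive,v0) N3.N1=(dead,v2) N3.N2=(alive,v0) N3.N3=(dead,v2)

Answer: N0=alive,0 N1=dead,2 N2=alive,0 N3=suspect,1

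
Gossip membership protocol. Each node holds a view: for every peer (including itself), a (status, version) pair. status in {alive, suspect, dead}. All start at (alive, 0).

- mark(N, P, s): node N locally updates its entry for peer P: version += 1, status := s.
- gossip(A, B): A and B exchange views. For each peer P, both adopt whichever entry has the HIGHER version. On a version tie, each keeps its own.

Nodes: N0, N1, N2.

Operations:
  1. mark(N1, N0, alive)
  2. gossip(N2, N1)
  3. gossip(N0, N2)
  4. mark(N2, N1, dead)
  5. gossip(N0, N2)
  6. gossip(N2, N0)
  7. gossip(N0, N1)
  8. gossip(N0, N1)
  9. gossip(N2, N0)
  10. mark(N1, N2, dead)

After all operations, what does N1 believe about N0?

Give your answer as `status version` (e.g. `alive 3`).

Answer: alive 1

Derivation:
Op 1: N1 marks N0=alive -> (alive,v1)
Op 2: gossip N2<->N1 -> N2.N0=(alive,v1) N2.N1=(alive,v0) N2.N2=(alive,v0) | N1.N0=(alive,v1) N1.N1=(alive,v0) N1.N2=(alive,v0)
Op 3: gossip N0<->N2 -> N0.N0=(alive,v1) N0.N1=(alive,v0) N0.N2=(alive,v0) | N2.N0=(alive,v1) N2.N1=(alive,v0) N2.N2=(alive,v0)
Op 4: N2 marks N1=dead -> (dead,v1)
Op 5: gossip N0<->N2 -> N0.N0=(alive,v1) N0.N1=(dead,v1) N0.N2=(alive,v0) | N2.N0=(alive,v1) N2.N1=(dead,v1) N2.N2=(alive,v0)
Op 6: gossip N2<->N0 -> N2.N0=(alive,v1) N2.N1=(dead,v1) N2.N2=(alive,v0) | N0.N0=(alive,v1) N0.N1=(dead,v1) N0.N2=(alive,v0)
Op 7: gossip N0<->N1 -> N0.N0=(alive,v1) N0.N1=(dead,v1) N0.N2=(alive,v0) | N1.N0=(alive,v1) N1.N1=(dead,v1) N1.N2=(alive,v0)
Op 8: gossip N0<->N1 -> N0.N0=(alive,v1) N0.N1=(dead,v1) N0.N2=(alive,v0) | N1.N0=(alive,v1) N1.N1=(dead,v1) N1.N2=(alive,v0)
Op 9: gossip N2<->N0 -> N2.N0=(alive,v1) N2.N1=(dead,v1) N2.N2=(alive,v0) | N0.N0=(alive,v1) N0.N1=(dead,v1) N0.N2=(alive,v0)
Op 10: N1 marks N2=dead -> (dead,v1)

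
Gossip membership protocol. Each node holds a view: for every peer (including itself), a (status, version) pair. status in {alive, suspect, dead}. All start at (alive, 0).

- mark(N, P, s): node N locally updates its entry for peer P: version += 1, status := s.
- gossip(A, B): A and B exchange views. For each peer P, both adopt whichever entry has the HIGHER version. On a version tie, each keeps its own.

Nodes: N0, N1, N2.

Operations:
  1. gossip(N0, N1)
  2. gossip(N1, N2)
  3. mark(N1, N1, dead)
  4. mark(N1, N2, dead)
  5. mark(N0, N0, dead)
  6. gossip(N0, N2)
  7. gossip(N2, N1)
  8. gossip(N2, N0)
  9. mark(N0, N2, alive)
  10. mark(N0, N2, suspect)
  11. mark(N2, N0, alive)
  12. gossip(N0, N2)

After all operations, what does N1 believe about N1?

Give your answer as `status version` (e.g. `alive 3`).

Answer: dead 1

Derivation:
Op 1: gossip N0<->N1 -> N0.N0=(alive,v0) N0.N1=(alive,v0) N0.N2=(alive,v0) | N1.N0=(alive,v0) N1.N1=(alive,v0) N1.N2=(alive,v0)
Op 2: gossip N1<->N2 -> N1.N0=(alive,v0) N1.N1=(alive,v0) N1.N2=(alive,v0) | N2.N0=(alive,v0) N2.N1=(alive,v0) N2.N2=(alive,v0)
Op 3: N1 marks N1=dead -> (dead,v1)
Op 4: N1 marks N2=dead -> (dead,v1)
Op 5: N0 marks N0=dead -> (dead,v1)
Op 6: gossip N0<->N2 -> N0.N0=(dead,v1) N0.N1=(alive,v0) N0.N2=(alive,v0) | N2.N0=(dead,v1) N2.N1=(alive,v0) N2.N2=(alive,v0)
Op 7: gossip N2<->N1 -> N2.N0=(dead,v1) N2.N1=(dead,v1) N2.N2=(dead,v1) | N1.N0=(dead,v1) N1.N1=(dead,v1) N1.N2=(dead,v1)
Op 8: gossip N2<->N0 -> N2.N0=(dead,v1) N2.N1=(dead,v1) N2.N2=(dead,v1) | N0.N0=(dead,v1) N0.N1=(dead,v1) N0.N2=(dead,v1)
Op 9: N0 marks N2=alive -> (alive,v2)
Op 10: N0 marks N2=suspect -> (suspect,v3)
Op 11: N2 marks N0=alive -> (alive,v2)
Op 12: gossip N0<->N2 -> N0.N0=(alive,v2) N0.N1=(dead,v1) N0.N2=(suspect,v3) | N2.N0=(alive,v2) N2.N1=(dead,v1) N2.N2=(suspect,v3)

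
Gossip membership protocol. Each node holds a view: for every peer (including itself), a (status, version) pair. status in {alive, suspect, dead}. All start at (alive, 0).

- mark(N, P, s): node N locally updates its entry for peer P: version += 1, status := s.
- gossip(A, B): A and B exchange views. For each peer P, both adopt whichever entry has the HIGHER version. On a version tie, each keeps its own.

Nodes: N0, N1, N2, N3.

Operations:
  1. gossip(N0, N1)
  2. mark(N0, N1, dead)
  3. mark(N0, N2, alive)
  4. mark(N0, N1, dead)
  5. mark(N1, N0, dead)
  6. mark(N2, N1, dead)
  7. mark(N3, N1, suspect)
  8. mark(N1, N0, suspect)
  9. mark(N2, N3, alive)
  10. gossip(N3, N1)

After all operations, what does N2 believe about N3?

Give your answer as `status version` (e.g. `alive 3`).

Answer: alive 1

Derivation:
Op 1: gossip N0<->N1 -> N0.N0=(alive,v0) N0.N1=(alive,v0) N0.N2=(alive,v0) N0.N3=(alive,v0) | N1.N0=(alive,v0) N1.N1=(alive,v0) N1.N2=(alive,v0) N1.N3=(alive,v0)
Op 2: N0 marks N1=dead -> (dead,v1)
Op 3: N0 marks N2=alive -> (alive,v1)
Op 4: N0 marks N1=dead -> (dead,v2)
Op 5: N1 marks N0=dead -> (dead,v1)
Op 6: N2 marks N1=dead -> (dead,v1)
Op 7: N3 marks N1=suspect -> (suspect,v1)
Op 8: N1 marks N0=suspect -> (suspect,v2)
Op 9: N2 marks N3=alive -> (alive,v1)
Op 10: gossip N3<->N1 -> N3.N0=(suspect,v2) N3.N1=(suspect,v1) N3.N2=(alive,v0) N3.N3=(alive,v0) | N1.N0=(suspect,v2) N1.N1=(suspect,v1) N1.N2=(alive,v0) N1.N3=(alive,v0)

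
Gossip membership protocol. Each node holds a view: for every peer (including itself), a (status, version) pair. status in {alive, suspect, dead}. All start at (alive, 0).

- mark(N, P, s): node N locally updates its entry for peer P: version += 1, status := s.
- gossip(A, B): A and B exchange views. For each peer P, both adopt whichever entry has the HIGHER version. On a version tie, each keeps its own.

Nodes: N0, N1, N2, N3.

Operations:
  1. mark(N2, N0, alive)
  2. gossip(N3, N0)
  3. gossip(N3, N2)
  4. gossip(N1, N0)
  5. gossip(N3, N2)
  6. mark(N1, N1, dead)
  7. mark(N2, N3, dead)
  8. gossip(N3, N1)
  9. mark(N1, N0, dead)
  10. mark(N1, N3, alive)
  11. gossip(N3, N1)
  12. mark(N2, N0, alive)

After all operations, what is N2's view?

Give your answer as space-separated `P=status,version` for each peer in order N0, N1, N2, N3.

Answer: N0=alive,2 N1=alive,0 N2=alive,0 N3=dead,1

Derivation:
Op 1: N2 marks N0=alive -> (alive,v1)
Op 2: gossip N3<->N0 -> N3.N0=(alive,v0) N3.N1=(alive,v0) N3.N2=(alive,v0) N3.N3=(alive,v0) | N0.N0=(alive,v0) N0.N1=(alive,v0) N0.N2=(alive,v0) N0.N3=(alive,v0)
Op 3: gossip N3<->N2 -> N3.N0=(alive,v1) N3.N1=(alive,v0) N3.N2=(alive,v0) N3.N3=(alive,v0) | N2.N0=(alive,v1) N2.N1=(alive,v0) N2.N2=(alive,v0) N2.N3=(alive,v0)
Op 4: gossip N1<->N0 -> N1.N0=(alive,v0) N1.N1=(alive,v0) N1.N2=(alive,v0) N1.N3=(alive,v0) | N0.N0=(alive,v0) N0.N1=(alive,v0) N0.N2=(alive,v0) N0.N3=(alive,v0)
Op 5: gossip N3<->N2 -> N3.N0=(alive,v1) N3.N1=(alive,v0) N3.N2=(alive,v0) N3.N3=(alive,v0) | N2.N0=(alive,v1) N2.N1=(alive,v0) N2.N2=(alive,v0) N2.N3=(alive,v0)
Op 6: N1 marks N1=dead -> (dead,v1)
Op 7: N2 marks N3=dead -> (dead,v1)
Op 8: gossip N3<->N1 -> N3.N0=(alive,v1) N3.N1=(dead,v1) N3.N2=(alive,v0) N3.N3=(alive,v0) | N1.N0=(alive,v1) N1.N1=(dead,v1) N1.N2=(alive,v0) N1.N3=(alive,v0)
Op 9: N1 marks N0=dead -> (dead,v2)
Op 10: N1 marks N3=alive -> (alive,v1)
Op 11: gossip N3<->N1 -> N3.N0=(dead,v2) N3.N1=(dead,v1) N3.N2=(alive,v0) N3.N3=(alive,v1) | N1.N0=(dead,v2) N1.N1=(dead,v1) N1.N2=(alive,v0) N1.N3=(alive,v1)
Op 12: N2 marks N0=alive -> (alive,v2)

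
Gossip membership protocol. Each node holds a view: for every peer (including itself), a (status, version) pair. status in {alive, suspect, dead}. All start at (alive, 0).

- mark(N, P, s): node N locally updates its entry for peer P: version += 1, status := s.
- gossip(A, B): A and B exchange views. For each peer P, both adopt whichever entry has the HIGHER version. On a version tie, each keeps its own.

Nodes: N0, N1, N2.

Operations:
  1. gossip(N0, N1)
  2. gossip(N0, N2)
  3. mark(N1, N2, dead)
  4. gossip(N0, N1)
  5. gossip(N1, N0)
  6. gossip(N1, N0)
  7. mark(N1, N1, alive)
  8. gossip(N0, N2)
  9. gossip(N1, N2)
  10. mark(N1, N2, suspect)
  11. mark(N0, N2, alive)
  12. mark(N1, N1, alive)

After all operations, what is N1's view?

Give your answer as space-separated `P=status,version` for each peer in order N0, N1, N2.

Answer: N0=alive,0 N1=alive,2 N2=suspect,2

Derivation:
Op 1: gossip N0<->N1 -> N0.N0=(alive,v0) N0.N1=(alive,v0) N0.N2=(alive,v0) | N1.N0=(alive,v0) N1.N1=(alive,v0) N1.N2=(alive,v0)
Op 2: gossip N0<->N2 -> N0.N0=(alive,v0) N0.N1=(alive,v0) N0.N2=(alive,v0) | N2.N0=(alive,v0) N2.N1=(alive,v0) N2.N2=(alive,v0)
Op 3: N1 marks N2=dead -> (dead,v1)
Op 4: gossip N0<->N1 -> N0.N0=(alive,v0) N0.N1=(alive,v0) N0.N2=(dead,v1) | N1.N0=(alive,v0) N1.N1=(alive,v0) N1.N2=(dead,v1)
Op 5: gossip N1<->N0 -> N1.N0=(alive,v0) N1.N1=(alive,v0) N1.N2=(dead,v1) | N0.N0=(alive,v0) N0.N1=(alive,v0) N0.N2=(dead,v1)
Op 6: gossip N1<->N0 -> N1.N0=(alive,v0) N1.N1=(alive,v0) N1.N2=(dead,v1) | N0.N0=(alive,v0) N0.N1=(alive,v0) N0.N2=(dead,v1)
Op 7: N1 marks N1=alive -> (alive,v1)
Op 8: gossip N0<->N2 -> N0.N0=(alive,v0) N0.N1=(alive,v0) N0.N2=(dead,v1) | N2.N0=(alive,v0) N2.N1=(alive,v0) N2.N2=(dead,v1)
Op 9: gossip N1<->N2 -> N1.N0=(alive,v0) N1.N1=(alive,v1) N1.N2=(dead,v1) | N2.N0=(alive,v0) N2.N1=(alive,v1) N2.N2=(dead,v1)
Op 10: N1 marks N2=suspect -> (suspect,v2)
Op 11: N0 marks N2=alive -> (alive,v2)
Op 12: N1 marks N1=alive -> (alive,v2)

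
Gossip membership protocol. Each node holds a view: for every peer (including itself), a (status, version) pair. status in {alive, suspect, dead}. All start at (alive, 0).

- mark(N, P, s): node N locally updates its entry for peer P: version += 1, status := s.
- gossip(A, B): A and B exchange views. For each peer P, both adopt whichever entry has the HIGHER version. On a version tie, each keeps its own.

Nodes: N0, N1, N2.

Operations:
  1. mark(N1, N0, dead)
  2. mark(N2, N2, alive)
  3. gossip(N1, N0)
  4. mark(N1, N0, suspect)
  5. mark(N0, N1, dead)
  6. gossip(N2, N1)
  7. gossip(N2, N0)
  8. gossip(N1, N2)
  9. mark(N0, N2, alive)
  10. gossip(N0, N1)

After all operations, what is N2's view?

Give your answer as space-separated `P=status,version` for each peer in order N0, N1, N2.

Op 1: N1 marks N0=dead -> (dead,v1)
Op 2: N2 marks N2=alive -> (alive,v1)
Op 3: gossip N1<->N0 -> N1.N0=(dead,v1) N1.N1=(alive,v0) N1.N2=(alive,v0) | N0.N0=(dead,v1) N0.N1=(alive,v0) N0.N2=(alive,v0)
Op 4: N1 marks N0=suspect -> (suspect,v2)
Op 5: N0 marks N1=dead -> (dead,v1)
Op 6: gossip N2<->N1 -> N2.N0=(suspect,v2) N2.N1=(alive,v0) N2.N2=(alive,v1) | N1.N0=(suspect,v2) N1.N1=(alive,v0) N1.N2=(alive,v1)
Op 7: gossip N2<->N0 -> N2.N0=(suspect,v2) N2.N1=(dead,v1) N2.N2=(alive,v1) | N0.N0=(suspect,v2) N0.N1=(dead,v1) N0.N2=(alive,v1)
Op 8: gossip N1<->N2 -> N1.N0=(suspect,v2) N1.N1=(dead,v1) N1.N2=(alive,v1) | N2.N0=(suspect,v2) N2.N1=(dead,v1) N2.N2=(alive,v1)
Op 9: N0 marks N2=alive -> (alive,v2)
Op 10: gossip N0<->N1 -> N0.N0=(suspect,v2) N0.N1=(dead,v1) N0.N2=(alive,v2) | N1.N0=(suspect,v2) N1.N1=(dead,v1) N1.N2=(alive,v2)

Answer: N0=suspect,2 N1=dead,1 N2=alive,1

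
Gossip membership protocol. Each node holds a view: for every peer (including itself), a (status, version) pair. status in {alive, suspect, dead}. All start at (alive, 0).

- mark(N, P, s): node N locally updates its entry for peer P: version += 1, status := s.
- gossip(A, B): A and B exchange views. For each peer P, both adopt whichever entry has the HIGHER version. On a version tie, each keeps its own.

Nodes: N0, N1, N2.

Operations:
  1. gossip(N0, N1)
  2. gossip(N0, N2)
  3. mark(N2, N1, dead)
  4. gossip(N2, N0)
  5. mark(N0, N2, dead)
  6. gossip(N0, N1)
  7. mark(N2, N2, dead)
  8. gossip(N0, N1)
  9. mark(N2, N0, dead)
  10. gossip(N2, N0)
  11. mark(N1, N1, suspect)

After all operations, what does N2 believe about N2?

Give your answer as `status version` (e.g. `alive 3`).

Answer: dead 1

Derivation:
Op 1: gossip N0<->N1 -> N0.N0=(alive,v0) N0.N1=(alive,v0) N0.N2=(alive,v0) | N1.N0=(alive,v0) N1.N1=(alive,v0) N1.N2=(alive,v0)
Op 2: gossip N0<->N2 -> N0.N0=(alive,v0) N0.N1=(alive,v0) N0.N2=(alive,v0) | N2.N0=(alive,v0) N2.N1=(alive,v0) N2.N2=(alive,v0)
Op 3: N2 marks N1=dead -> (dead,v1)
Op 4: gossip N2<->N0 -> N2.N0=(alive,v0) N2.N1=(dead,v1) N2.N2=(alive,v0) | N0.N0=(alive,v0) N0.N1=(dead,v1) N0.N2=(alive,v0)
Op 5: N0 marks N2=dead -> (dead,v1)
Op 6: gossip N0<->N1 -> N0.N0=(alive,v0) N0.N1=(dead,v1) N0.N2=(dead,v1) | N1.N0=(alive,v0) N1.N1=(dead,v1) N1.N2=(dead,v1)
Op 7: N2 marks N2=dead -> (dead,v1)
Op 8: gossip N0<->N1 -> N0.N0=(alive,v0) N0.N1=(dead,v1) N0.N2=(dead,v1) | N1.N0=(alive,v0) N1.N1=(dead,v1) N1.N2=(dead,v1)
Op 9: N2 marks N0=dead -> (dead,v1)
Op 10: gossip N2<->N0 -> N2.N0=(dead,v1) N2.N1=(dead,v1) N2.N2=(dead,v1) | N0.N0=(dead,v1) N0.N1=(dead,v1) N0.N2=(dead,v1)
Op 11: N1 marks N1=suspect -> (suspect,v2)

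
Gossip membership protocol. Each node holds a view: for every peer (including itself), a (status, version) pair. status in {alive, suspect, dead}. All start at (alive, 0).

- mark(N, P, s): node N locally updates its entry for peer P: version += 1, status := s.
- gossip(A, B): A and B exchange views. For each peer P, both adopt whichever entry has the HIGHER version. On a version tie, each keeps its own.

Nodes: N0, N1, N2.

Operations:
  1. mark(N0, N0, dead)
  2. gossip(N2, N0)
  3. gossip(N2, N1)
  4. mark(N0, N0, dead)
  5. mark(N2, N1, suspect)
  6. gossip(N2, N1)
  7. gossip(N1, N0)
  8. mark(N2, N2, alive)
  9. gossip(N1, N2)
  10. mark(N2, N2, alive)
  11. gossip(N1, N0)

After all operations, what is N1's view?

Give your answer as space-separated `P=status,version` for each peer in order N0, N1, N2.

Op 1: N0 marks N0=dead -> (dead,v1)
Op 2: gossip N2<->N0 -> N2.N0=(dead,v1) N2.N1=(alive,v0) N2.N2=(alive,v0) | N0.N0=(dead,v1) N0.N1=(alive,v0) N0.N2=(alive,v0)
Op 3: gossip N2<->N1 -> N2.N0=(dead,v1) N2.N1=(alive,v0) N2.N2=(alive,v0) | N1.N0=(dead,v1) N1.N1=(alive,v0) N1.N2=(alive,v0)
Op 4: N0 marks N0=dead -> (dead,v2)
Op 5: N2 marks N1=suspect -> (suspect,v1)
Op 6: gossip N2<->N1 -> N2.N0=(dead,v1) N2.N1=(suspect,v1) N2.N2=(alive,v0) | N1.N0=(dead,v1) N1.N1=(suspect,v1) N1.N2=(alive,v0)
Op 7: gossip N1<->N0 -> N1.N0=(dead,v2) N1.N1=(suspect,v1) N1.N2=(alive,v0) | N0.N0=(dead,v2) N0.N1=(suspect,v1) N0.N2=(alive,v0)
Op 8: N2 marks N2=alive -> (alive,v1)
Op 9: gossip N1<->N2 -> N1.N0=(dead,v2) N1.N1=(suspect,v1) N1.N2=(alive,v1) | N2.N0=(dead,v2) N2.N1=(suspect,v1) N2.N2=(alive,v1)
Op 10: N2 marks N2=alive -> (alive,v2)
Op 11: gossip N1<->N0 -> N1.N0=(dead,v2) N1.N1=(suspect,v1) N1.N2=(alive,v1) | N0.N0=(dead,v2) N0.N1=(suspect,v1) N0.N2=(alive,v1)

Answer: N0=dead,2 N1=suspect,1 N2=alive,1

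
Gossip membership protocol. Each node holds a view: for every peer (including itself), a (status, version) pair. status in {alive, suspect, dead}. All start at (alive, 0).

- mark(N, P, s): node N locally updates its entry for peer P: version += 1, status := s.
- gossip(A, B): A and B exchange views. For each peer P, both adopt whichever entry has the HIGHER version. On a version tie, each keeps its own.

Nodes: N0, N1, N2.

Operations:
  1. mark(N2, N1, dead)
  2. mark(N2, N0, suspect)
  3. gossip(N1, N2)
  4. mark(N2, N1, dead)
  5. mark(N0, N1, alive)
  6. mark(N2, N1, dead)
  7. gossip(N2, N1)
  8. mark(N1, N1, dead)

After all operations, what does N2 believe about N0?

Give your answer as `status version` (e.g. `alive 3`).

Op 1: N2 marks N1=dead -> (dead,v1)
Op 2: N2 marks N0=suspect -> (suspect,v1)
Op 3: gossip N1<->N2 -> N1.N0=(suspect,v1) N1.N1=(dead,v1) N1.N2=(alive,v0) | N2.N0=(suspect,v1) N2.N1=(dead,v1) N2.N2=(alive,v0)
Op 4: N2 marks N1=dead -> (dead,v2)
Op 5: N0 marks N1=alive -> (alive,v1)
Op 6: N2 marks N1=dead -> (dead,v3)
Op 7: gossip N2<->N1 -> N2.N0=(suspect,v1) N2.N1=(dead,v3) N2.N2=(alive,v0) | N1.N0=(suspect,v1) N1.N1=(dead,v3) N1.N2=(alive,v0)
Op 8: N1 marks N1=dead -> (dead,v4)

Answer: suspect 1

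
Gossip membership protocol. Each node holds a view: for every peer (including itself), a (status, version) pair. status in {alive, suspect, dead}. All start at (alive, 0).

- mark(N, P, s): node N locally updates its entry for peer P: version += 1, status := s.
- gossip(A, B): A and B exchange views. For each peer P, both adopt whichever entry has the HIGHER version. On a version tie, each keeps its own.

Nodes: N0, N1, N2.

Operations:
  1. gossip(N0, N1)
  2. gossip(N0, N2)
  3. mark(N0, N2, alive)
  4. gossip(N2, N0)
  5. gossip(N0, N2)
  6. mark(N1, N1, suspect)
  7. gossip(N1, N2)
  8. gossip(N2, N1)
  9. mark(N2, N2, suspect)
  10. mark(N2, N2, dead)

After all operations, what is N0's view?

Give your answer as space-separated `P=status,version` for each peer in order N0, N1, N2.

Answer: N0=alive,0 N1=alive,0 N2=alive,1

Derivation:
Op 1: gossip N0<->N1 -> N0.N0=(alive,v0) N0.N1=(alive,v0) N0.N2=(alive,v0) | N1.N0=(alive,v0) N1.N1=(alive,v0) N1.N2=(alive,v0)
Op 2: gossip N0<->N2 -> N0.N0=(alive,v0) N0.N1=(alive,v0) N0.N2=(alive,v0) | N2.N0=(alive,v0) N2.N1=(alive,v0) N2.N2=(alive,v0)
Op 3: N0 marks N2=alive -> (alive,v1)
Op 4: gossip N2<->N0 -> N2.N0=(alive,v0) N2.N1=(alive,v0) N2.N2=(alive,v1) | N0.N0=(alive,v0) N0.N1=(alive,v0) N0.N2=(alive,v1)
Op 5: gossip N0<->N2 -> N0.N0=(alive,v0) N0.N1=(alive,v0) N0.N2=(alive,v1) | N2.N0=(alive,v0) N2.N1=(alive,v0) N2.N2=(alive,v1)
Op 6: N1 marks N1=suspect -> (suspect,v1)
Op 7: gossip N1<->N2 -> N1.N0=(alive,v0) N1.N1=(suspect,v1) N1.N2=(alive,v1) | N2.N0=(alive,v0) N2.N1=(suspect,v1) N2.N2=(alive,v1)
Op 8: gossip N2<->N1 -> N2.N0=(alive,v0) N2.N1=(suspect,v1) N2.N2=(alive,v1) | N1.N0=(alive,v0) N1.N1=(suspect,v1) N1.N2=(alive,v1)
Op 9: N2 marks N2=suspect -> (suspect,v2)
Op 10: N2 marks N2=dead -> (dead,v3)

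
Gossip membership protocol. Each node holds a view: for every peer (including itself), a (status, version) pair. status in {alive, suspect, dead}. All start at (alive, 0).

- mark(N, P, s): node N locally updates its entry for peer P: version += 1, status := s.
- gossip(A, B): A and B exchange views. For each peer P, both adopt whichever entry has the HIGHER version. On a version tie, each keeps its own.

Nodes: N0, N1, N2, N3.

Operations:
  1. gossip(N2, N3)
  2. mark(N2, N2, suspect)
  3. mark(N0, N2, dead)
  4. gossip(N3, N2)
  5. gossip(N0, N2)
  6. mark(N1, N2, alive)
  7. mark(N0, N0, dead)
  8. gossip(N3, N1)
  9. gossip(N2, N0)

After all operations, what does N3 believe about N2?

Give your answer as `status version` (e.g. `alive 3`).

Op 1: gossip N2<->N3 -> N2.N0=(alive,v0) N2.N1=(alive,v0) N2.N2=(alive,v0) N2.N3=(alive,v0) | N3.N0=(alive,v0) N3.N1=(alive,v0) N3.N2=(alive,v0) N3.N3=(alive,v0)
Op 2: N2 marks N2=suspect -> (suspect,v1)
Op 3: N0 marks N2=dead -> (dead,v1)
Op 4: gossip N3<->N2 -> N3.N0=(alive,v0) N3.N1=(alive,v0) N3.N2=(suspect,v1) N3.N3=(alive,v0) | N2.N0=(alive,v0) N2.N1=(alive,v0) N2.N2=(suspect,v1) N2.N3=(alive,v0)
Op 5: gossip N0<->N2 -> N0.N0=(alive,v0) N0.N1=(alive,v0) N0.N2=(dead,v1) N0.N3=(alive,v0) | N2.N0=(alive,v0) N2.N1=(alive,v0) N2.N2=(suspect,v1) N2.N3=(alive,v0)
Op 6: N1 marks N2=alive -> (alive,v1)
Op 7: N0 marks N0=dead -> (dead,v1)
Op 8: gossip N3<->N1 -> N3.N0=(alive,v0) N3.N1=(alive,v0) N3.N2=(suspect,v1) N3.N3=(alive,v0) | N1.N0=(alive,v0) N1.N1=(alive,v0) N1.N2=(alive,v1) N1.N3=(alive,v0)
Op 9: gossip N2<->N0 -> N2.N0=(dead,v1) N2.N1=(alive,v0) N2.N2=(suspect,v1) N2.N3=(alive,v0) | N0.N0=(dead,v1) N0.N1=(alive,v0) N0.N2=(dead,v1) N0.N3=(alive,v0)

Answer: suspect 1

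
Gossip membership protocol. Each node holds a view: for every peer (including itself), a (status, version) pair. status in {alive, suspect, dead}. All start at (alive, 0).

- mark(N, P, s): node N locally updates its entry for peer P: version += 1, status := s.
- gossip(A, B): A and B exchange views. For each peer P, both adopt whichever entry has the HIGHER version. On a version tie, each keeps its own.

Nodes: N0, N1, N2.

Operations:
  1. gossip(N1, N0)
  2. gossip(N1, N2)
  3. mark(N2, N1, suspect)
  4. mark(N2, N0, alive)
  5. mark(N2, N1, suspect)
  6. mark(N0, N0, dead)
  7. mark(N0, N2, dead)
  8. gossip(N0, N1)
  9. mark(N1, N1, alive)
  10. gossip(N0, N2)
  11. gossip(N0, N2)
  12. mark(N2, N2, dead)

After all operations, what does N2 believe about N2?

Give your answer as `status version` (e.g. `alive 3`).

Op 1: gossip N1<->N0 -> N1.N0=(alive,v0) N1.N1=(alive,v0) N1.N2=(alive,v0) | N0.N0=(alive,v0) N0.N1=(alive,v0) N0.N2=(alive,v0)
Op 2: gossip N1<->N2 -> N1.N0=(alive,v0) N1.N1=(alive,v0) N1.N2=(alive,v0) | N2.N0=(alive,v0) N2.N1=(alive,v0) N2.N2=(alive,v0)
Op 3: N2 marks N1=suspect -> (suspect,v1)
Op 4: N2 marks N0=alive -> (alive,v1)
Op 5: N2 marks N1=suspect -> (suspect,v2)
Op 6: N0 marks N0=dead -> (dead,v1)
Op 7: N0 marks N2=dead -> (dead,v1)
Op 8: gossip N0<->N1 -> N0.N0=(dead,v1) N0.N1=(alive,v0) N0.N2=(dead,v1) | N1.N0=(dead,v1) N1.N1=(alive,v0) N1.N2=(dead,v1)
Op 9: N1 marks N1=alive -> (alive,v1)
Op 10: gossip N0<->N2 -> N0.N0=(dead,v1) N0.N1=(suspect,v2) N0.N2=(dead,v1) | N2.N0=(alive,v1) N2.N1=(suspect,v2) N2.N2=(dead,v1)
Op 11: gossip N0<->N2 -> N0.N0=(dead,v1) N0.N1=(suspect,v2) N0.N2=(dead,v1) | N2.N0=(alive,v1) N2.N1=(suspect,v2) N2.N2=(dead,v1)
Op 12: N2 marks N2=dead -> (dead,v2)

Answer: dead 2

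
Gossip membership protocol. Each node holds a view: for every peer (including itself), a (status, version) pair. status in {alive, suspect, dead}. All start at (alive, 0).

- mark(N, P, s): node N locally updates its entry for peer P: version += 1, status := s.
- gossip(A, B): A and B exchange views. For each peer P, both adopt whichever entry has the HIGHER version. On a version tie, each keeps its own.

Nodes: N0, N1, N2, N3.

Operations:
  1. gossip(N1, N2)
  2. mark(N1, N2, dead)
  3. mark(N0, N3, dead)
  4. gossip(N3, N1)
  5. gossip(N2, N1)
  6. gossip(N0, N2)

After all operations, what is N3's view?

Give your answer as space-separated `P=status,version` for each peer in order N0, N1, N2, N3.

Answer: N0=alive,0 N1=alive,0 N2=dead,1 N3=alive,0

Derivation:
Op 1: gossip N1<->N2 -> N1.N0=(alive,v0) N1.N1=(alive,v0) N1.N2=(alive,v0) N1.N3=(alive,v0) | N2.N0=(alive,v0) N2.N1=(alive,v0) N2.N2=(alive,v0) N2.N3=(alive,v0)
Op 2: N1 marks N2=dead -> (dead,v1)
Op 3: N0 marks N3=dead -> (dead,v1)
Op 4: gossip N3<->N1 -> N3.N0=(alive,v0) N3.N1=(alive,v0) N3.N2=(dead,v1) N3.N3=(alive,v0) | N1.N0=(alive,v0) N1.N1=(alive,v0) N1.N2=(dead,v1) N1.N3=(alive,v0)
Op 5: gossip N2<->N1 -> N2.N0=(alive,v0) N2.N1=(alive,v0) N2.N2=(dead,v1) N2.N3=(alive,v0) | N1.N0=(alive,v0) N1.N1=(alive,v0) N1.N2=(dead,v1) N1.N3=(alive,v0)
Op 6: gossip N0<->N2 -> N0.N0=(alive,v0) N0.N1=(alive,v0) N0.N2=(dead,v1) N0.N3=(dead,v1) | N2.N0=(alive,v0) N2.N1=(alive,v0) N2.N2=(dead,v1) N2.N3=(dead,v1)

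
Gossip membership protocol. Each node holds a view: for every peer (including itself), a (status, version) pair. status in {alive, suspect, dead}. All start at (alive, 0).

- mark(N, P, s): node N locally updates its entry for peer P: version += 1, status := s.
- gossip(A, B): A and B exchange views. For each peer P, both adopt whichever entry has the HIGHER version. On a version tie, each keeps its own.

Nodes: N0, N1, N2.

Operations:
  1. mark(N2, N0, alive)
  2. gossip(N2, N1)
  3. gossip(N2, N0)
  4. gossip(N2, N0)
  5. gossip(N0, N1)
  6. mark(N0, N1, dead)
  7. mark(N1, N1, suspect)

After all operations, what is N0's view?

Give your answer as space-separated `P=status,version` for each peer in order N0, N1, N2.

Op 1: N2 marks N0=alive -> (alive,v1)
Op 2: gossip N2<->N1 -> N2.N0=(alive,v1) N2.N1=(alive,v0) N2.N2=(alive,v0) | N1.N0=(alive,v1) N1.N1=(alive,v0) N1.N2=(alive,v0)
Op 3: gossip N2<->N0 -> N2.N0=(alive,v1) N2.N1=(alive,v0) N2.N2=(alive,v0) | N0.N0=(alive,v1) N0.N1=(alive,v0) N0.N2=(alive,v0)
Op 4: gossip N2<->N0 -> N2.N0=(alive,v1) N2.N1=(alive,v0) N2.N2=(alive,v0) | N0.N0=(alive,v1) N0.N1=(alive,v0) N0.N2=(alive,v0)
Op 5: gossip N0<->N1 -> N0.N0=(alive,v1) N0.N1=(alive,v0) N0.N2=(alive,v0) | N1.N0=(alive,v1) N1.N1=(alive,v0) N1.N2=(alive,v0)
Op 6: N0 marks N1=dead -> (dead,v1)
Op 7: N1 marks N1=suspect -> (suspect,v1)

Answer: N0=alive,1 N1=dead,1 N2=alive,0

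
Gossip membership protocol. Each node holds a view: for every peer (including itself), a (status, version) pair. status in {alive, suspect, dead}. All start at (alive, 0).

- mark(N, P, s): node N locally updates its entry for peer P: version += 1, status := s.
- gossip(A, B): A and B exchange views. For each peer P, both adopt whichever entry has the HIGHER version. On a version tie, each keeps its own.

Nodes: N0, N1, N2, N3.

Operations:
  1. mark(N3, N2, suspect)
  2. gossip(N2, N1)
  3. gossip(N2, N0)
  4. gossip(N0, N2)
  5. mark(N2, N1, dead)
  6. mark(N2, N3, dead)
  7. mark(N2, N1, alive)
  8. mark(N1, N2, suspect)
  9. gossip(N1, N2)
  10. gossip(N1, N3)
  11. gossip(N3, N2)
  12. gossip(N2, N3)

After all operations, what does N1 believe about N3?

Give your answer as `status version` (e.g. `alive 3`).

Answer: dead 1

Derivation:
Op 1: N3 marks N2=suspect -> (suspect,v1)
Op 2: gossip N2<->N1 -> N2.N0=(alive,v0) N2.N1=(alive,v0) N2.N2=(alive,v0) N2.N3=(alive,v0) | N1.N0=(alive,v0) N1.N1=(alive,v0) N1.N2=(alive,v0) N1.N3=(alive,v0)
Op 3: gossip N2<->N0 -> N2.N0=(alive,v0) N2.N1=(alive,v0) N2.N2=(alive,v0) N2.N3=(alive,v0) | N0.N0=(alive,v0) N0.N1=(alive,v0) N0.N2=(alive,v0) N0.N3=(alive,v0)
Op 4: gossip N0<->N2 -> N0.N0=(alive,v0) N0.N1=(alive,v0) N0.N2=(alive,v0) N0.N3=(alive,v0) | N2.N0=(alive,v0) N2.N1=(alive,v0) N2.N2=(alive,v0) N2.N3=(alive,v0)
Op 5: N2 marks N1=dead -> (dead,v1)
Op 6: N2 marks N3=dead -> (dead,v1)
Op 7: N2 marks N1=alive -> (alive,v2)
Op 8: N1 marks N2=suspect -> (suspect,v1)
Op 9: gossip N1<->N2 -> N1.N0=(alive,v0) N1.N1=(alive,v2) N1.N2=(suspect,v1) N1.N3=(dead,v1) | N2.N0=(alive,v0) N2.N1=(alive,v2) N2.N2=(suspect,v1) N2.N3=(dead,v1)
Op 10: gossip N1<->N3 -> N1.N0=(alive,v0) N1.N1=(alive,v2) N1.N2=(suspect,v1) N1.N3=(dead,v1) | N3.N0=(alive,v0) N3.N1=(alive,v2) N3.N2=(suspect,v1) N3.N3=(dead,v1)
Op 11: gossip N3<->N2 -> N3.N0=(alive,v0) N3.N1=(alive,v2) N3.N2=(suspect,v1) N3.N3=(dead,v1) | N2.N0=(alive,v0) N2.N1=(alive,v2) N2.N2=(suspect,v1) N2.N3=(dead,v1)
Op 12: gossip N2<->N3 -> N2.N0=(alive,v0) N2.N1=(alive,v2) N2.N2=(suspect,v1) N2.N3=(dead,v1) | N3.N0=(alive,v0) N3.N1=(alive,v2) N3.N2=(suspect,v1) N3.N3=(dead,v1)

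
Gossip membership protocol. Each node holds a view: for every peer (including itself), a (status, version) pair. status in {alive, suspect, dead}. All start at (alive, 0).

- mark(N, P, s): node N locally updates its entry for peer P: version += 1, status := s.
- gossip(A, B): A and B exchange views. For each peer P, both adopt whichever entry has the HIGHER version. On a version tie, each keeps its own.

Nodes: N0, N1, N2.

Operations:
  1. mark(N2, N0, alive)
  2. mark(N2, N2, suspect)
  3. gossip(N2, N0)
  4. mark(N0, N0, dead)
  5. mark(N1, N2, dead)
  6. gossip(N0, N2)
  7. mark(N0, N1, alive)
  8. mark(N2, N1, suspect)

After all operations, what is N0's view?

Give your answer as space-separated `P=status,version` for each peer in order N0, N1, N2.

Op 1: N2 marks N0=alive -> (alive,v1)
Op 2: N2 marks N2=suspect -> (suspect,v1)
Op 3: gossip N2<->N0 -> N2.N0=(alive,v1) N2.N1=(alive,v0) N2.N2=(suspect,v1) | N0.N0=(alive,v1) N0.N1=(alive,v0) N0.N2=(suspect,v1)
Op 4: N0 marks N0=dead -> (dead,v2)
Op 5: N1 marks N2=dead -> (dead,v1)
Op 6: gossip N0<->N2 -> N0.N0=(dead,v2) N0.N1=(alive,v0) N0.N2=(suspect,v1) | N2.N0=(dead,v2) N2.N1=(alive,v0) N2.N2=(suspect,v1)
Op 7: N0 marks N1=alive -> (alive,v1)
Op 8: N2 marks N1=suspect -> (suspect,v1)

Answer: N0=dead,2 N1=alive,1 N2=suspect,1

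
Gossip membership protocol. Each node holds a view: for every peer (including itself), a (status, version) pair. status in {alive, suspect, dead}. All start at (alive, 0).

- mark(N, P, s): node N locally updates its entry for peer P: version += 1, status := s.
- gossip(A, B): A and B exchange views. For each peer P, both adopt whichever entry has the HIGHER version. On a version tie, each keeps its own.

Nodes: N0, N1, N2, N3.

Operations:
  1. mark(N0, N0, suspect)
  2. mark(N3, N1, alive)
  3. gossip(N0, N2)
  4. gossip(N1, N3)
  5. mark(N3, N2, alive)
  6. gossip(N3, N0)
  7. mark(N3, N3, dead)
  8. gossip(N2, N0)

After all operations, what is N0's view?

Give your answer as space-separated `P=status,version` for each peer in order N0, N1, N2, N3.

Op 1: N0 marks N0=suspect -> (suspect,v1)
Op 2: N3 marks N1=alive -> (alive,v1)
Op 3: gossip N0<->N2 -> N0.N0=(suspect,v1) N0.N1=(alive,v0) N0.N2=(alive,v0) N0.N3=(alive,v0) | N2.N0=(suspect,v1) N2.N1=(alive,v0) N2.N2=(alive,v0) N2.N3=(alive,v0)
Op 4: gossip N1<->N3 -> N1.N0=(alive,v0) N1.N1=(alive,v1) N1.N2=(alive,v0) N1.N3=(alive,v0) | N3.N0=(alive,v0) N3.N1=(alive,v1) N3.N2=(alive,v0) N3.N3=(alive,v0)
Op 5: N3 marks N2=alive -> (alive,v1)
Op 6: gossip N3<->N0 -> N3.N0=(suspect,v1) N3.N1=(alive,v1) N3.N2=(alive,v1) N3.N3=(alive,v0) | N0.N0=(suspect,v1) N0.N1=(alive,v1) N0.N2=(alive,v1) N0.N3=(alive,v0)
Op 7: N3 marks N3=dead -> (dead,v1)
Op 8: gossip N2<->N0 -> N2.N0=(suspect,v1) N2.N1=(alive,v1) N2.N2=(alive,v1) N2.N3=(alive,v0) | N0.N0=(suspect,v1) N0.N1=(alive,v1) N0.N2=(alive,v1) N0.N3=(alive,v0)

Answer: N0=suspect,1 N1=alive,1 N2=alive,1 N3=alive,0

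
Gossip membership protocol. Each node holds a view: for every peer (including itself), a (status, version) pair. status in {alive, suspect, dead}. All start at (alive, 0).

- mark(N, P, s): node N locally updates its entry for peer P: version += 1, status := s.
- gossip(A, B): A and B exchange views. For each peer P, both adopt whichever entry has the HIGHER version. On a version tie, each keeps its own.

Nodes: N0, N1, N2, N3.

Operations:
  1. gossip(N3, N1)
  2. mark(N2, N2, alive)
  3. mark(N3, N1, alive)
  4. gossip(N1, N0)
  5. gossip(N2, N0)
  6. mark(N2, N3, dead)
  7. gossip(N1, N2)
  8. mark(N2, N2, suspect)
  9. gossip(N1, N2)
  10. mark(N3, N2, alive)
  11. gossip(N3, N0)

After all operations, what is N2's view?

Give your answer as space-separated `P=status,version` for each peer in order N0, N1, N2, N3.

Answer: N0=alive,0 N1=alive,0 N2=suspect,2 N3=dead,1

Derivation:
Op 1: gossip N3<->N1 -> N3.N0=(alive,v0) N3.N1=(alive,v0) N3.N2=(alive,v0) N3.N3=(alive,v0) | N1.N0=(alive,v0) N1.N1=(alive,v0) N1.N2=(alive,v0) N1.N3=(alive,v0)
Op 2: N2 marks N2=alive -> (alive,v1)
Op 3: N3 marks N1=alive -> (alive,v1)
Op 4: gossip N1<->N0 -> N1.N0=(alive,v0) N1.N1=(alive,v0) N1.N2=(alive,v0) N1.N3=(alive,v0) | N0.N0=(alive,v0) N0.N1=(alive,v0) N0.N2=(alive,v0) N0.N3=(alive,v0)
Op 5: gossip N2<->N0 -> N2.N0=(alive,v0) N2.N1=(alive,v0) N2.N2=(alive,v1) N2.N3=(alive,v0) | N0.N0=(alive,v0) N0.N1=(alive,v0) N0.N2=(alive,v1) N0.N3=(alive,v0)
Op 6: N2 marks N3=dead -> (dead,v1)
Op 7: gossip N1<->N2 -> N1.N0=(alive,v0) N1.N1=(alive,v0) N1.N2=(alive,v1) N1.N3=(dead,v1) | N2.N0=(alive,v0) N2.N1=(alive,v0) N2.N2=(alive,v1) N2.N3=(dead,v1)
Op 8: N2 marks N2=suspect -> (suspect,v2)
Op 9: gossip N1<->N2 -> N1.N0=(alive,v0) N1.N1=(alive,v0) N1.N2=(suspect,v2) N1.N3=(dead,v1) | N2.N0=(alive,v0) N2.N1=(alive,v0) N2.N2=(suspect,v2) N2.N3=(dead,v1)
Op 10: N3 marks N2=alive -> (alive,v1)
Op 11: gossip N3<->N0 -> N3.N0=(alive,v0) N3.N1=(alive,v1) N3.N2=(alive,v1) N3.N3=(alive,v0) | N0.N0=(alive,v0) N0.N1=(alive,v1) N0.N2=(alive,v1) N0.N3=(alive,v0)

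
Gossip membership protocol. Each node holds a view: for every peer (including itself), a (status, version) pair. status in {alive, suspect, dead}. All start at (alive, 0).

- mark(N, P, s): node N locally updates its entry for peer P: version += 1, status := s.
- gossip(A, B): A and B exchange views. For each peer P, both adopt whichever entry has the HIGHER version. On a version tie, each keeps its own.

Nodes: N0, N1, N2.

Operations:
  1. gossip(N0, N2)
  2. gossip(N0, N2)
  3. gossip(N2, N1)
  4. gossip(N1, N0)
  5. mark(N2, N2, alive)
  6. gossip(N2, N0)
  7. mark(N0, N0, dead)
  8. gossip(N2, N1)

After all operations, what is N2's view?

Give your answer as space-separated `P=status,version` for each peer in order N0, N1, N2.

Op 1: gossip N0<->N2 -> N0.N0=(alive,v0) N0.N1=(alive,v0) N0.N2=(alive,v0) | N2.N0=(alive,v0) N2.N1=(alive,v0) N2.N2=(alive,v0)
Op 2: gossip N0<->N2 -> N0.N0=(alive,v0) N0.N1=(alive,v0) N0.N2=(alive,v0) | N2.N0=(alive,v0) N2.N1=(alive,v0) N2.N2=(alive,v0)
Op 3: gossip N2<->N1 -> N2.N0=(alive,v0) N2.N1=(alive,v0) N2.N2=(alive,v0) | N1.N0=(alive,v0) N1.N1=(alive,v0) N1.N2=(alive,v0)
Op 4: gossip N1<->N0 -> N1.N0=(alive,v0) N1.N1=(alive,v0) N1.N2=(alive,v0) | N0.N0=(alive,v0) N0.N1=(alive,v0) N0.N2=(alive,v0)
Op 5: N2 marks N2=alive -> (alive,v1)
Op 6: gossip N2<->N0 -> N2.N0=(alive,v0) N2.N1=(alive,v0) N2.N2=(alive,v1) | N0.N0=(alive,v0) N0.N1=(alive,v0) N0.N2=(alive,v1)
Op 7: N0 marks N0=dead -> (dead,v1)
Op 8: gossip N2<->N1 -> N2.N0=(alive,v0) N2.N1=(alive,v0) N2.N2=(alive,v1) | N1.N0=(alive,v0) N1.N1=(alive,v0) N1.N2=(alive,v1)

Answer: N0=alive,0 N1=alive,0 N2=alive,1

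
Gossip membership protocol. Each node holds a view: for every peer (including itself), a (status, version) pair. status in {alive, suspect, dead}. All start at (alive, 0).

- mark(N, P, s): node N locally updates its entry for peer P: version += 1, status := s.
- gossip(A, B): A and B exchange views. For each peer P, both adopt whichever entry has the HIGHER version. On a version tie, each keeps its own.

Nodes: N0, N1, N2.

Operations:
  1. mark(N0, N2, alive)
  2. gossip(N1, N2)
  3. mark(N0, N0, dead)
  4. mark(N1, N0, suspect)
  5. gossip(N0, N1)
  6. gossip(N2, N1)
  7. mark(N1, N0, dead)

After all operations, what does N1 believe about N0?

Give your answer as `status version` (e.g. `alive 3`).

Op 1: N0 marks N2=alive -> (alive,v1)
Op 2: gossip N1<->N2 -> N1.N0=(alive,v0) N1.N1=(alive,v0) N1.N2=(alive,v0) | N2.N0=(alive,v0) N2.N1=(alive,v0) N2.N2=(alive,v0)
Op 3: N0 marks N0=dead -> (dead,v1)
Op 4: N1 marks N0=suspect -> (suspect,v1)
Op 5: gossip N0<->N1 -> N0.N0=(dead,v1) N0.N1=(alive,v0) N0.N2=(alive,v1) | N1.N0=(suspect,v1) N1.N1=(alive,v0) N1.N2=(alive,v1)
Op 6: gossip N2<->N1 -> N2.N0=(suspect,v1) N2.N1=(alive,v0) N2.N2=(alive,v1) | N1.N0=(suspect,v1) N1.N1=(alive,v0) N1.N2=(alive,v1)
Op 7: N1 marks N0=dead -> (dead,v2)

Answer: dead 2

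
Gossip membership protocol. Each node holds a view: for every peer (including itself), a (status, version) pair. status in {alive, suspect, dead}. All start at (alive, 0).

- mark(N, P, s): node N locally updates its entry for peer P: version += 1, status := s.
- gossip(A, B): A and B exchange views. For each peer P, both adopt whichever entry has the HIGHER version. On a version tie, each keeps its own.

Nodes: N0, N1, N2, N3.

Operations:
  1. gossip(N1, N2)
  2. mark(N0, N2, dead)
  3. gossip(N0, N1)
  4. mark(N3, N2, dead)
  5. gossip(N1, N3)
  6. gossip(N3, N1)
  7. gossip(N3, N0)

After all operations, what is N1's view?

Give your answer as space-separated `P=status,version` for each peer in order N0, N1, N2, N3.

Op 1: gossip N1<->N2 -> N1.N0=(alive,v0) N1.N1=(alive,v0) N1.N2=(alive,v0) N1.N3=(alive,v0) | N2.N0=(alive,v0) N2.N1=(alive,v0) N2.N2=(alive,v0) N2.N3=(alive,v0)
Op 2: N0 marks N2=dead -> (dead,v1)
Op 3: gossip N0<->N1 -> N0.N0=(alive,v0) N0.N1=(alive,v0) N0.N2=(dead,v1) N0.N3=(alive,v0) | N1.N0=(alive,v0) N1.N1=(alive,v0) N1.N2=(dead,v1) N1.N3=(alive,v0)
Op 4: N3 marks N2=dead -> (dead,v1)
Op 5: gossip N1<->N3 -> N1.N0=(alive,v0) N1.N1=(alive,v0) N1.N2=(dead,v1) N1.N3=(alive,v0) | N3.N0=(alive,v0) N3.N1=(alive,v0) N3.N2=(dead,v1) N3.N3=(alive,v0)
Op 6: gossip N3<->N1 -> N3.N0=(alive,v0) N3.N1=(alive,v0) N3.N2=(dead,v1) N3.N3=(alive,v0) | N1.N0=(alive,v0) N1.N1=(alive,v0) N1.N2=(dead,v1) N1.N3=(alive,v0)
Op 7: gossip N3<->N0 -> N3.N0=(alive,v0) N3.N1=(alive,v0) N3.N2=(dead,v1) N3.N3=(alive,v0) | N0.N0=(alive,v0) N0.N1=(alive,v0) N0.N2=(dead,v1) N0.N3=(alive,v0)

Answer: N0=alive,0 N1=alive,0 N2=dead,1 N3=alive,0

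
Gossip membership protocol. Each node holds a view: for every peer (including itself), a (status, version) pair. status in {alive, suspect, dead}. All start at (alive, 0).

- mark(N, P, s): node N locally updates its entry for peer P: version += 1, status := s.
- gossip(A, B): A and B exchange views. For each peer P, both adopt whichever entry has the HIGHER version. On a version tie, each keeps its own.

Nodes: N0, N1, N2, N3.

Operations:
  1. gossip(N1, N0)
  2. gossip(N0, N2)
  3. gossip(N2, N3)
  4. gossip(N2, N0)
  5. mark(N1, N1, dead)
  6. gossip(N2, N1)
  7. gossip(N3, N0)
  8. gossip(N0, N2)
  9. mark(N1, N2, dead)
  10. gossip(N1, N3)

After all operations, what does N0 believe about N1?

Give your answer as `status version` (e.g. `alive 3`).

Answer: dead 1

Derivation:
Op 1: gossip N1<->N0 -> N1.N0=(alive,v0) N1.N1=(alive,v0) N1.N2=(alive,v0) N1.N3=(alive,v0) | N0.N0=(alive,v0) N0.N1=(alive,v0) N0.N2=(alive,v0) N0.N3=(alive,v0)
Op 2: gossip N0<->N2 -> N0.N0=(alive,v0) N0.N1=(alive,v0) N0.N2=(alive,v0) N0.N3=(alive,v0) | N2.N0=(alive,v0) N2.N1=(alive,v0) N2.N2=(alive,v0) N2.N3=(alive,v0)
Op 3: gossip N2<->N3 -> N2.N0=(alive,v0) N2.N1=(alive,v0) N2.N2=(alive,v0) N2.N3=(alive,v0) | N3.N0=(alive,v0) N3.N1=(alive,v0) N3.N2=(alive,v0) N3.N3=(alive,v0)
Op 4: gossip N2<->N0 -> N2.N0=(alive,v0) N2.N1=(alive,v0) N2.N2=(alive,v0) N2.N3=(alive,v0) | N0.N0=(alive,v0) N0.N1=(alive,v0) N0.N2=(alive,v0) N0.N3=(alive,v0)
Op 5: N1 marks N1=dead -> (dead,v1)
Op 6: gossip N2<->N1 -> N2.N0=(alive,v0) N2.N1=(dead,v1) N2.N2=(alive,v0) N2.N3=(alive,v0) | N1.N0=(alive,v0) N1.N1=(dead,v1) N1.N2=(alive,v0) N1.N3=(alive,v0)
Op 7: gossip N3<->N0 -> N3.N0=(alive,v0) N3.N1=(alive,v0) N3.N2=(alive,v0) N3.N3=(alive,v0) | N0.N0=(alive,v0) N0.N1=(alive,v0) N0.N2=(alive,v0) N0.N3=(alive,v0)
Op 8: gossip N0<->N2 -> N0.N0=(alive,v0) N0.N1=(dead,v1) N0.N2=(alive,v0) N0.N3=(alive,v0) | N2.N0=(alive,v0) N2.N1=(dead,v1) N2.N2=(alive,v0) N2.N3=(alive,v0)
Op 9: N1 marks N2=dead -> (dead,v1)
Op 10: gossip N1<->N3 -> N1.N0=(alive,v0) N1.N1=(dead,v1) N1.N2=(dead,v1) N1.N3=(alive,v0) | N3.N0=(alive,v0) N3.N1=(dead,v1) N3.N2=(dead,v1) N3.N3=(alive,v0)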